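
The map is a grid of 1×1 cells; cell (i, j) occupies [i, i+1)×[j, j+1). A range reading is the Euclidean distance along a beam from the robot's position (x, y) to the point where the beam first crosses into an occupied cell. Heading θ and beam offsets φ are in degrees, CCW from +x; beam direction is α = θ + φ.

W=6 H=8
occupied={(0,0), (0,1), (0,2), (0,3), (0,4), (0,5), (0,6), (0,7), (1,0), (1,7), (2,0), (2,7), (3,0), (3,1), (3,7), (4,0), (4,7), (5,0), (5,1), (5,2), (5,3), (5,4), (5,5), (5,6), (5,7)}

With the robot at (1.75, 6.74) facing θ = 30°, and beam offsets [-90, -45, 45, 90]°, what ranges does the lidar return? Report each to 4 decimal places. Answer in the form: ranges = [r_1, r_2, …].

beam 1: φ=-90°, α=300°
  dir = (cos 300°, sin 300°) = (0.5000, -0.8660); from cell (1,6)
  next x-line at t=0.5000, next y-line at t=0.8545; Δt_x=2.0000, Δt_y=1.1547
    x: enter (2,6) at t=0.5000
    y: enter (2,5) at t=0.8545
    y: enter (2,4) at t=2.0092
    x: enter (3,4) at t=2.5000
    y: enter (3,3) at t=3.1639
    y: enter (3,2) at t=4.3186
    x: enter (4,2) at t=4.5000
    y: enter (4,1) at t=5.4733
    x: enter (5,1) at t=6.5000 ← occupied
  → r_1 = 6.5000
beam 2: φ=-45°, α=345°
  dir = (cos 345°, sin 345°) = (0.9659, -0.2588); from cell (1,6)
  next x-line at t=0.2588, next y-line at t=2.8591; Δt_x=1.0353, Δt_y=3.8637
    x: enter (2,6) at t=0.2588
    x: enter (3,6) at t=1.2941
    x: enter (4,6) at t=2.3294
    y: enter (4,5) at t=2.8591
    x: enter (5,5) at t=3.3646 ← occupied
  → r_2 = 3.3646
beam 3: φ=45°, α=75°
  dir = (cos 75°, sin 75°) = (0.2588, 0.9659); from cell (1,6)
  next x-line at t=0.9659, next y-line at t=0.2692; Δt_x=3.8637, Δt_y=1.0353
    y: enter (1,7) at t=0.2692 ← occupied
  → r_3 = 0.2692
beam 4: φ=90°, α=120°
  dir = (cos 120°, sin 120°) = (-0.5000, 0.8660); from cell (1,6)
  next x-line at t=1.5000, next y-line at t=0.3002; Δt_x=2.0000, Δt_y=1.1547
    y: enter (1,7) at t=0.3002 ← occupied
  → r_4 = 0.3002

ranges = [6.5000, 3.3646, 0.2692, 0.3002]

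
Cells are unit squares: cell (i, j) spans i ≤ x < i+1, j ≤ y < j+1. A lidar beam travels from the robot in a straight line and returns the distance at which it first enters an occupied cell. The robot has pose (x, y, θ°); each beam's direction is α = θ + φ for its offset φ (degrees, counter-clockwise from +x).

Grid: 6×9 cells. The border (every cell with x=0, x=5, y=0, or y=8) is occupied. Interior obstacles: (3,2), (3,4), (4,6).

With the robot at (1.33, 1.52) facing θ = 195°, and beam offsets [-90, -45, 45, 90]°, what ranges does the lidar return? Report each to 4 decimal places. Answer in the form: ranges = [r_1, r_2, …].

ranges = [1.2750, 0.3811, 0.6004, 0.5383]

beam 1: φ=-90°, α=105°
  cosα=-0.2588 sinα=0.9659 | (1,1) | tMaxX 1.2750 tMaxY 0.4969 | tΔX 3.8637 tΔY 1.0353
    t=0.4969 [y] (1,2)
    t=1.2750 [x] (0,2) — stop
  → r_1 = 1.2750
beam 2: φ=-45°, α=150°
  cosα=-0.8660 sinα=0.5000 | (1,1) | tMaxX 0.3811 tMaxY 0.9600 | tΔX 1.1547 tΔY 2.0000
    t=0.3811 [x] (0,1) — stop
  → r_2 = 0.3811
beam 3: φ=45°, α=240°
  cosα=-0.5000 sinα=-0.8660 | (1,1) | tMaxX 0.6600 tMaxY 0.6004 | tΔX 2.0000 tΔY 1.1547
    t=0.6004 [y] (1,0) — stop
  → r_3 = 0.6004
beam 4: φ=90°, α=285°
  cosα=0.2588 sinα=-0.9659 | (1,1) | tMaxX 2.5887 tMaxY 0.5383 | tΔX 3.8637 tΔY 1.0353
    t=0.5383 [y] (1,0) — stop
  → r_4 = 0.5383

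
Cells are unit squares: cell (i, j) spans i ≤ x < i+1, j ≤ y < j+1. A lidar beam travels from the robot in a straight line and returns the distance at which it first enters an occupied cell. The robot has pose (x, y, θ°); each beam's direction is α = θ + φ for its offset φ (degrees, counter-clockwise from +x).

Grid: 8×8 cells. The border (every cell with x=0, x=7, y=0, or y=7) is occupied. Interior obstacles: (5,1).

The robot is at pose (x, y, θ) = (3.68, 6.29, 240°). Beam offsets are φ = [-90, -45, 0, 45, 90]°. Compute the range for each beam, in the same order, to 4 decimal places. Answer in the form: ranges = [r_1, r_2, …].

ranges = [1.4200, 2.7745, 5.3600, 5.1001, 3.8336]

beam 1: φ=-90°, α=150°
  direction (-0.8660, 0.5000); cell (3,6); t to first gridline: x 0.7852, y 1.4200 (then +1.1547 / +2.0000)
    (2,6) via x @ 0.7852
    (2,7) via y @ 1.4200  # hit
  → r_1 = 1.4200
beam 2: φ=-45°, α=195°
  direction (-0.9659, -0.2588); cell (3,6); t to first gridline: x 0.7040, y 1.1205 (then +1.0353 / +3.8637)
    (2,6) via x @ 0.7040
    (2,5) via y @ 1.1205
    (1,5) via x @ 1.7393
    (0,5) via x @ 2.7745  # hit
  → r_2 = 2.7745
beam 3: φ=0°, α=240°
  direction (-0.5000, -0.8660); cell (3,6); t to first gridline: x 1.3600, y 0.3349 (then +2.0000 / +1.1547)
    (3,5) via y @ 0.3349
    (2,5) via x @ 1.3600
    (2,4) via y @ 1.4896
    (2,3) via y @ 2.6443
    (1,3) via x @ 3.3600
    (1,2) via y @ 3.7990
    (1,1) via y @ 4.9537
    (0,1) via x @ 5.3600  # hit
  → r_3 = 5.3600
beam 4: φ=45°, α=285°
  direction (0.2588, -0.9659); cell (3,6); t to first gridline: x 1.2364, y 0.3002 (then +3.8637 / +1.0353)
    (3,5) via y @ 0.3002
    (4,5) via x @ 1.2364
    (4,4) via y @ 1.3355
    (4,3) via y @ 2.3708
    (4,2) via y @ 3.4061
    (4,1) via y @ 4.4413
    (5,1) via x @ 5.1001  # hit
  → r_4 = 5.1001
beam 5: φ=90°, α=330°
  direction (0.8660, -0.5000); cell (3,6); t to first gridline: x 0.3695, y 0.5800 (then +1.1547 / +2.0000)
    (4,6) via x @ 0.3695
    (4,5) via y @ 0.5800
    (5,5) via x @ 1.5242
    (5,4) via y @ 2.5800
    (6,4) via x @ 2.6789
    (7,4) via x @ 3.8336  # hit
  → r_5 = 3.8336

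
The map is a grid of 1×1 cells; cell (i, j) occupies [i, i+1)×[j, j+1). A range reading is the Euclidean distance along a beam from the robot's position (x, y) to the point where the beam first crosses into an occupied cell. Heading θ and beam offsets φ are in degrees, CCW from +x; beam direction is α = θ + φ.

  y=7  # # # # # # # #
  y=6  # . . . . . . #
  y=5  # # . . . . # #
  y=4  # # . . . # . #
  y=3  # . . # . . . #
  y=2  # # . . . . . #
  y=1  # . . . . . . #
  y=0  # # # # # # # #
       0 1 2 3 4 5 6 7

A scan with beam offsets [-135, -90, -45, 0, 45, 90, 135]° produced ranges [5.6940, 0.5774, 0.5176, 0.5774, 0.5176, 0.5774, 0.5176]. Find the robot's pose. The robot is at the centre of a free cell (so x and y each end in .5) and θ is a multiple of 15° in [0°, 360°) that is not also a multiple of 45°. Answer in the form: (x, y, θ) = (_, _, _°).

Enumerate (i+0.5, j+0.5, θ) over the 30 free cells and 16 admissible headings. For each, cast all 7 beams and compare to the given ranges.
  (3.5, 2.5, 210°): beam 1 = 0.5176 ≠ 5.6940 ✗
  (1.5, 3.5, 105°): beam 1 = 5.0000 ≠ 5.6940 ✗
  (3.5, 5.5, 210°): beam 1 = 1.5529 ≠ 5.6940 ✗
  …
  (1.5, 1.5, 150°): r_1=5.6940, r_2=0.5774, r_3=0.5176, r_4=0.5774, r_5=0.5176, r_6=0.5774, r_7=0.5176 — all match ✓
No second candidate reproduces the full scan.

(x, y, θ) = (1.5, 1.5, 150°)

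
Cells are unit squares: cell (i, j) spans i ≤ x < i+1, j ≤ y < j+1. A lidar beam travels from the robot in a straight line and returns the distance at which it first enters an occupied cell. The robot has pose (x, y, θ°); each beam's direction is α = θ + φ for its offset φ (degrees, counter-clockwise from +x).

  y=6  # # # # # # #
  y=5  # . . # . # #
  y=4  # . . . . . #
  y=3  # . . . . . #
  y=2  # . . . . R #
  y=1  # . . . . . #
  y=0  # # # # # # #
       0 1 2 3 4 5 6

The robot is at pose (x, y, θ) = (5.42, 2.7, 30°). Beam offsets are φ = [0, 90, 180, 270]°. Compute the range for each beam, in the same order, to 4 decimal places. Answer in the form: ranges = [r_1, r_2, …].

ranges = [0.6697, 2.8400, 3.4000, 1.1600]

beam 1: φ=0°, α=30°
  dir = (cos 30°, sin 30°) = (0.8660, 0.5000); from cell (5,2)
  next x-line at t=0.6697, next y-line at t=0.6000; Δt_x=1.1547, Δt_y=2.0000
    y: enter (5,3) at t=0.6000
    x: enter (6,3) at t=0.6697 ← occupied
  → r_1 = 0.6697
beam 2: φ=90°, α=120°
  dir = (cos 120°, sin 120°) = (-0.5000, 0.8660); from cell (5,2)
  next x-line at t=0.8400, next y-line at t=0.3464; Δt_x=2.0000, Δt_y=1.1547
    y: enter (5,3) at t=0.3464
    x: enter (4,3) at t=0.8400
    y: enter (4,4) at t=1.5011
    y: enter (4,5) at t=2.6558
    x: enter (3,5) at t=2.8400 ← occupied
  → r_2 = 2.8400
beam 3: φ=180°, α=210°
  dir = (cos 210°, sin 210°) = (-0.8660, -0.5000); from cell (5,2)
  next x-line at t=0.4850, next y-line at t=1.4000; Δt_x=1.1547, Δt_y=2.0000
    x: enter (4,2) at t=0.4850
    y: enter (4,1) at t=1.4000
    x: enter (3,1) at t=1.6397
    x: enter (2,1) at t=2.7944
    y: enter (2,0) at t=3.4000 ← occupied
  → r_3 = 3.4000
beam 4: φ=270°, α=300°
  dir = (cos 300°, sin 300°) = (0.5000, -0.8660); from cell (5,2)
  next x-line at t=1.1600, next y-line at t=0.8083; Δt_x=2.0000, Δt_y=1.1547
    y: enter (5,1) at t=0.8083
    x: enter (6,1) at t=1.1600 ← occupied
  → r_4 = 1.1600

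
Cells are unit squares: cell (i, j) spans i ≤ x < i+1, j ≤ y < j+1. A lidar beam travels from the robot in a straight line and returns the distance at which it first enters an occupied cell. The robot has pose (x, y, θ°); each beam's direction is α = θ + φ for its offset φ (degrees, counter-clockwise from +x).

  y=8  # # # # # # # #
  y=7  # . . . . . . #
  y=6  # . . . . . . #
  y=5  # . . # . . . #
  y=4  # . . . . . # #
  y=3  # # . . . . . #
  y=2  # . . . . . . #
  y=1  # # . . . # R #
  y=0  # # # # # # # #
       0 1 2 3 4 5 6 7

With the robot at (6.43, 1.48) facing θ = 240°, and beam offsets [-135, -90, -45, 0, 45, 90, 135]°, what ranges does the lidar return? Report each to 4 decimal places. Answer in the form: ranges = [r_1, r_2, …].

beam 1: φ=-135°, α=105°
  direction (-0.2588, 0.9659); cell (6,1); t to first gridline: x 1.6614, y 0.5383 (then +3.8637 / +1.0353)
    (6,2) via y @ 0.5383
    (6,3) via y @ 1.5736
    (5,3) via x @ 1.6614
    (5,4) via y @ 2.6089
    (5,5) via y @ 3.6442
    (5,6) via y @ 4.6794
    (4,6) via x @ 5.5251
    (4,7) via y @ 5.7147
    (4,8) via y @ 6.7500  # hit
  → r_1 = 6.7500
beam 2: φ=-90°, α=150°
  direction (-0.8660, 0.5000); cell (6,1); t to first gridline: x 0.4965, y 1.0400 (then +1.1547 / +2.0000)
    (5,1) via x @ 0.4965  # hit
  → r_2 = 0.4965
beam 3: φ=-45°, α=195°
  direction (-0.9659, -0.2588); cell (6,1); t to first gridline: x 0.4452, y 1.8546 (then +1.0353 / +3.8637)
    (5,1) via x @ 0.4452  # hit
  → r_3 = 0.4452
beam 4: φ=0°, α=240°
  direction (-0.5000, -0.8660); cell (6,1); t to first gridline: x 0.8600, y 0.5543 (then +2.0000 / +1.1547)
    (6,0) via y @ 0.5543  # hit
  → r_4 = 0.5543
beam 5: φ=45°, α=285°
  direction (0.2588, -0.9659); cell (6,1); t to first gridline: x 2.2023, y 0.4969 (then +3.8637 / +1.0353)
    (6,0) via y @ 0.4969  # hit
  → r_5 = 0.4969
beam 6: φ=90°, α=330°
  direction (0.8660, -0.5000); cell (6,1); t to first gridline: x 0.6582, y 0.9600 (then +1.1547 / +2.0000)
    (7,1) via x @ 0.6582  # hit
  → r_6 = 0.6582
beam 7: φ=135°, α=15°
  direction (0.9659, 0.2588); cell (6,1); t to first gridline: x 0.5901, y 2.0091 (then +1.0353 / +3.8637)
    (7,1) via x @ 0.5901  # hit
  → r_7 = 0.5901

ranges = [6.7500, 0.4965, 0.4452, 0.5543, 0.4969, 0.6582, 0.5901]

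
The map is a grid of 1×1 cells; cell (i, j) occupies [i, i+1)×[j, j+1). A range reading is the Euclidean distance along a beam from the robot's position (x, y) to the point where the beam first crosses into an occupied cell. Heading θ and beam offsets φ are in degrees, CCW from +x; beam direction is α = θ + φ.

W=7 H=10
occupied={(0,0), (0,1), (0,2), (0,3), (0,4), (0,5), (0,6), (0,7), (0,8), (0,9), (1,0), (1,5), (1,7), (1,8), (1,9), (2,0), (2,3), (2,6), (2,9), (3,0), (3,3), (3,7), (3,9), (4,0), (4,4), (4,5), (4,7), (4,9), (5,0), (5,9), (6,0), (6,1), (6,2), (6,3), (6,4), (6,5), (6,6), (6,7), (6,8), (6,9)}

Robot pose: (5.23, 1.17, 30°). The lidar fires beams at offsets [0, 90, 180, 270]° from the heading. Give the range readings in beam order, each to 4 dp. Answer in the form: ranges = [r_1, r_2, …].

ranges = [0.8891, 2.4600, 0.3400, 0.1963]

beam 1: φ=0°, α=30°
  d=(0.8660,0.5000)  start (5,1)  tX=0.8891 tY=1.6600  stride 1/|dx|=1.1547 1/|dy|=2.0000
    cross x-line → (6,1), t=0.8891 (wall)
  → r_1 = 0.8891
beam 2: φ=90°, α=120°
  d=(-0.5000,0.8660)  start (5,1)  tX=0.4600 tY=0.9584  stride 1/|dx|=2.0000 1/|dy|=1.1547
    cross x-line → (4,1), t=0.4600
    cross y-line → (4,2), t=0.9584
    cross y-line → (4,3), t=2.1131
    cross x-line → (3,3), t=2.4600 (wall)
  → r_2 = 2.4600
beam 3: φ=180°, α=210°
  d=(-0.8660,-0.5000)  start (5,1)  tX=0.2656 tY=0.3400  stride 1/|dx|=1.1547 1/|dy|=2.0000
    cross x-line → (4,1), t=0.2656
    cross y-line → (4,0), t=0.3400 (wall)
  → r_3 = 0.3400
beam 4: φ=270°, α=300°
  d=(0.5000,-0.8660)  start (5,1)  tX=1.5400 tY=0.1963  stride 1/|dx|=2.0000 1/|dy|=1.1547
    cross y-line → (5,0), t=0.1963 (wall)
  → r_4 = 0.1963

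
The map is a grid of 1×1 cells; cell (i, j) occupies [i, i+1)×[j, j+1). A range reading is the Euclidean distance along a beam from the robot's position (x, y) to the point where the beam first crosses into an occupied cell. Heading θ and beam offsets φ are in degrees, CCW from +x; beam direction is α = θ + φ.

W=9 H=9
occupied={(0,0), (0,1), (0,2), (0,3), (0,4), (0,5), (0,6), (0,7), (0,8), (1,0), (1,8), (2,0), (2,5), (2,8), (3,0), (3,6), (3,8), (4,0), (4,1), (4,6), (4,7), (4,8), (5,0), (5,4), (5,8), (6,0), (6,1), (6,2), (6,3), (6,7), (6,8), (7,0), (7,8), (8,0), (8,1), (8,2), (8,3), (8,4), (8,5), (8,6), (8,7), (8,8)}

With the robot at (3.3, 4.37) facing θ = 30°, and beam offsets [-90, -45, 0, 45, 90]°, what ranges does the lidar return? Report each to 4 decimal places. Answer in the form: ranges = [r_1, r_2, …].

ranges = [2.7366, 2.7952, 5.4271, 1.6875, 0.7275]

beam 1: φ=-90°, α=300°
  d=(0.5000,-0.8660)  start (3,4)  tX=1.4000 tY=0.4272  stride 1/|dx|=2.0000 1/|dy|=1.1547
    cross y-line → (3,3), t=0.4272
    cross x-line → (4,3), t=1.4000
    cross y-line → (4,2), t=1.5819
    cross y-line → (4,1), t=2.7366 (wall)
  → r_1 = 2.7366
beam 2: φ=-45°, α=345°
  d=(0.9659,-0.2588)  start (3,4)  tX=0.7247 tY=1.4296  stride 1/|dx|=1.0353 1/|dy|=3.8637
    cross x-line → (4,4), t=0.7247
    cross y-line → (4,3), t=1.4296
    cross x-line → (5,3), t=1.7600
    cross x-line → (6,3), t=2.7952 (wall)
  → r_2 = 2.7952
beam 3: φ=0°, α=30°
  d=(0.8660,0.5000)  start (3,4)  tX=0.8083 tY=1.2600  stride 1/|dx|=1.1547 1/|dy|=2.0000
    cross x-line → (4,4), t=0.8083
    cross y-line → (4,5), t=1.2600
    cross x-line → (5,5), t=1.9630
    cross x-line → (6,5), t=3.1177
    cross y-line → (6,6), t=3.2600
    cross x-line → (7,6), t=4.2724
    cross y-line → (7,7), t=5.2600
    cross x-line → (8,7), t=5.4271 (wall)
  → r_3 = 5.4271
beam 4: φ=45°, α=75°
  d=(0.2588,0.9659)  start (3,4)  tX=2.7046 tY=0.6522  stride 1/|dx|=3.8637 1/|dy|=1.0353
    cross y-line → (3,5), t=0.6522
    cross y-line → (3,6), t=1.6875 (wall)
  → r_4 = 1.6875
beam 5: φ=90°, α=120°
  d=(-0.5000,0.8660)  start (3,4)  tX=0.6000 tY=0.7275  stride 1/|dx|=2.0000 1/|dy|=1.1547
    cross x-line → (2,4), t=0.6000
    cross y-line → (2,5), t=0.7275 (wall)
  → r_5 = 0.7275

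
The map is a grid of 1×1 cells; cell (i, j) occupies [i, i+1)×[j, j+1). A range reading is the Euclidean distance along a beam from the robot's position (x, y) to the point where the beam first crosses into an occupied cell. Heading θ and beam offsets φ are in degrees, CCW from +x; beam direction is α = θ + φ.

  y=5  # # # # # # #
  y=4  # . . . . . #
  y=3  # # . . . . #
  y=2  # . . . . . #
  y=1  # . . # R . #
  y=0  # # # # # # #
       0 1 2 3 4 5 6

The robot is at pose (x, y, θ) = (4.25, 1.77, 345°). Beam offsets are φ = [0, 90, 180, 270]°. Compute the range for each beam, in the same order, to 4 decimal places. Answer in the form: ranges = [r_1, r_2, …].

ranges = [1.8117, 3.3439, 0.2588, 0.7972]

beam 1: φ=0°, α=345°
  cosα=0.9659 sinα=-0.2588 | (4,1) | tMaxX 0.7765 tMaxY 2.9751 | tΔX 1.0353 tΔY 3.8637
    t=0.7765 [x] (5,1)
    t=1.8117 [x] (6,1) — stop
  → r_1 = 1.8117
beam 2: φ=90°, α=75°
  cosα=0.2588 sinα=0.9659 | (4,1) | tMaxX 2.8978 tMaxY 0.2381 | tΔX 3.8637 tΔY 1.0353
    t=0.2381 [y] (4,2)
    t=1.2734 [y] (4,3)
    t=2.3087 [y] (4,4)
    t=2.8978 [x] (5,4)
    t=3.3439 [y] (5,5) — stop
  → r_2 = 3.3439
beam 3: φ=180°, α=165°
  cosα=-0.9659 sinα=0.2588 | (4,1) | tMaxX 0.2588 tMaxY 0.8887 | tΔX 1.0353 tΔY 3.8637
    t=0.2588 [x] (3,1) — stop
  → r_3 = 0.2588
beam 4: φ=270°, α=255°
  cosα=-0.2588 sinα=-0.9659 | (4,1) | tMaxX 0.9659 tMaxY 0.7972 | tΔX 3.8637 tΔY 1.0353
    t=0.7972 [y] (4,0) — stop
  → r_4 = 0.7972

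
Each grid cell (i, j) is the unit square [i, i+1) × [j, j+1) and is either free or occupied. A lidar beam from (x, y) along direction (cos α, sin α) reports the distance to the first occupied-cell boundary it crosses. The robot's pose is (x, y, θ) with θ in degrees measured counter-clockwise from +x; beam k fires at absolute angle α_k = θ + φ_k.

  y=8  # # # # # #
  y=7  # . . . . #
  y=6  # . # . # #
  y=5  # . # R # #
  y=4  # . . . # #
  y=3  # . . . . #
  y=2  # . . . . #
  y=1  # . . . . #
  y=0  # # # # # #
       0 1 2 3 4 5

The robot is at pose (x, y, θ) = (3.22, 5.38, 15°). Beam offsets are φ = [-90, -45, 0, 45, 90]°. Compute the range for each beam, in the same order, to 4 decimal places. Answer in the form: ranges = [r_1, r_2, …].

beam 1: φ=-90°, α=285°
  dir = (cos 285°, sin 285°) = (0.2588, -0.9659); from cell (3,5)
  next x-line at t=3.0137, next y-line at t=0.3934; Δt_x=3.8637, Δt_y=1.0353
    y: enter (3,4) at t=0.3934
    y: enter (3,3) at t=1.4287
    y: enter (3,2) at t=2.4640
    x: enter (4,2) at t=3.0137
    y: enter (4,1) at t=3.4992
    y: enter (4,0) at t=4.5345 ← occupied
  → r_1 = 4.5345
beam 2: φ=-45°, α=330°
  dir = (cos 330°, sin 330°) = (0.8660, -0.5000); from cell (3,5)
  next x-line at t=0.9007, next y-line at t=0.7600; Δt_x=1.1547, Δt_y=2.0000
    y: enter (3,4) at t=0.7600
    x: enter (4,4) at t=0.9007 ← occupied
  → r_2 = 0.9007
beam 3: φ=0°, α=15°
  dir = (cos 15°, sin 15°) = (0.9659, 0.2588); from cell (3,5)
  next x-line at t=0.8075, next y-line at t=2.3955; Δt_x=1.0353, Δt_y=3.8637
    x: enter (4,5) at t=0.8075 ← occupied
  → r_3 = 0.8075
beam 4: φ=45°, α=60°
  dir = (cos 60°, sin 60°) = (0.5000, 0.8660); from cell (3,5)
  next x-line at t=1.5600, next y-line at t=0.7159; Δt_x=2.0000, Δt_y=1.1547
    y: enter (3,6) at t=0.7159
    x: enter (4,6) at t=1.5600 ← occupied
  → r_4 = 1.5600
beam 5: φ=90°, α=105°
  dir = (cos 105°, sin 105°) = (-0.2588, 0.9659); from cell (3,5)
  next x-line at t=0.8500, next y-line at t=0.6419; Δt_x=3.8637, Δt_y=1.0353
    y: enter (3,6) at t=0.6419
    x: enter (2,6) at t=0.8500 ← occupied
  → r_5 = 0.8500

ranges = [4.5345, 0.9007, 0.8075, 1.5600, 0.8500]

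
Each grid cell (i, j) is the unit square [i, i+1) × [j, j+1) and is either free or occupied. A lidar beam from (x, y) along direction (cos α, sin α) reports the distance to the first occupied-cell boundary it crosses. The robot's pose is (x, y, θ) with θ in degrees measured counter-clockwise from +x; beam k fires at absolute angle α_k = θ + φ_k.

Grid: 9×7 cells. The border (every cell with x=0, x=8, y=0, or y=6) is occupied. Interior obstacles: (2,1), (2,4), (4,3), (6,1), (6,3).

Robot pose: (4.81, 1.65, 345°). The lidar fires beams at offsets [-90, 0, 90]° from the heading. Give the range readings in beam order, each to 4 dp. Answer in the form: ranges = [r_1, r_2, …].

beam 1: φ=-90°, α=255°
  cosα=-0.2588 sinα=-0.9659 | (4,1) | tMaxX 3.1296 tMaxY 0.6729 | tΔX 3.8637 tΔY 1.0353
    t=0.6729 [y] (4,0) — stop
  → r_1 = 0.6729
beam 2: φ=0°, α=345°
  cosα=0.9659 sinα=-0.2588 | (4,1) | tMaxX 0.1967 tMaxY 2.5114 | tΔX 1.0353 tΔY 3.8637
    t=0.1967 [x] (5,1)
    t=1.2320 [x] (6,1) — stop
  → r_2 = 1.2320
beam 3: φ=90°, α=75°
  cosα=0.2588 sinα=0.9659 | (4,1) | tMaxX 0.7341 tMaxY 0.3623 | tΔX 3.8637 tΔY 1.0353
    t=0.3623 [y] (4,2)
    t=0.7341 [x] (5,2)
    t=1.3976 [y] (5,3)
    t=2.4329 [y] (5,4)
    t=3.4682 [y] (5,5)
    t=4.5035 [y] (5,6) — stop
  → r_3 = 4.5035

ranges = [0.6729, 1.2320, 4.5035]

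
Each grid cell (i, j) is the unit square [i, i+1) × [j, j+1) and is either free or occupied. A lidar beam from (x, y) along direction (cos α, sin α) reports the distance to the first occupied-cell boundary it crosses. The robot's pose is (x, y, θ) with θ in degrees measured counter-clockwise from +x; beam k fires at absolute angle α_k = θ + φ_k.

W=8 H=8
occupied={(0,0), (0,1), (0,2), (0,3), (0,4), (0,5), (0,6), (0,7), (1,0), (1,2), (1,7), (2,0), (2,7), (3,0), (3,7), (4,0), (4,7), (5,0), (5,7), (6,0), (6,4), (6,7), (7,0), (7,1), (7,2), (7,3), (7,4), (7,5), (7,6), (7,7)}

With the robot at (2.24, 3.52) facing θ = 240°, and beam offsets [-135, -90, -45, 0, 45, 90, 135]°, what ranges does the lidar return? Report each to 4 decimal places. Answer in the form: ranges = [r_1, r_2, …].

ranges = [3.6028, 1.4318, 1.2837, 0.6004, 2.6089, 5.0400, 3.8926]

beam 1: φ=-135°, α=105°
  d=(-0.2588,0.9659)  start (2,3)  tX=0.9273 tY=0.4969  stride 1/|dx|=3.8637 1/|dy|=1.0353
    cross y-line → (2,4), t=0.4969
    cross x-line → (1,4), t=0.9273
    cross y-line → (1,5), t=1.5322
    cross y-line → (1,6), t=2.5675
    cross y-line → (1,7), t=3.6028 (wall)
  → r_1 = 3.6028
beam 2: φ=-90°, α=150°
  d=(-0.8660,0.5000)  start (2,3)  tX=0.2771 tY=0.9600  stride 1/|dx|=1.1547 1/|dy|=2.0000
    cross x-line → (1,3), t=0.2771
    cross y-line → (1,4), t=0.9600
    cross x-line → (0,4), t=1.4318 (wall)
  → r_2 = 1.4318
beam 3: φ=-45°, α=195°
  d=(-0.9659,-0.2588)  start (2,3)  tX=0.2485 tY=2.0091  stride 1/|dx|=1.0353 1/|dy|=3.8637
    cross x-line → (1,3), t=0.2485
    cross x-line → (0,3), t=1.2837 (wall)
  → r_3 = 1.2837
beam 4: φ=0°, α=240°
  d=(-0.5000,-0.8660)  start (2,3)  tX=0.4800 tY=0.6004  stride 1/|dx|=2.0000 1/|dy|=1.1547
    cross x-line → (1,3), t=0.4800
    cross y-line → (1,2), t=0.6004 (wall)
  → r_4 = 0.6004
beam 5: φ=45°, α=285°
  d=(0.2588,-0.9659)  start (2,3)  tX=2.9364 tY=0.5383  stride 1/|dx|=3.8637 1/|dy|=1.0353
    cross y-line → (2,2), t=0.5383
    cross y-line → (2,1), t=1.5736
    cross y-line → (2,0), t=2.6089 (wall)
  → r_5 = 2.6089
beam 6: φ=90°, α=330°
  d=(0.8660,-0.5000)  start (2,3)  tX=0.8776 tY=1.0400  stride 1/|dx|=1.1547 1/|dy|=2.0000
    cross x-line → (3,3), t=0.8776
    cross y-line → (3,2), t=1.0400
    cross x-line → (4,2), t=2.0323
    cross y-line → (4,1), t=3.0400
    cross x-line → (5,1), t=3.1870
    cross x-line → (6,1), t=4.3417
    cross y-line → (6,0), t=5.0400 (wall)
  → r_6 = 5.0400
beam 7: φ=135°, α=15°
  d=(0.9659,0.2588)  start (2,3)  tX=0.7868 tY=1.8546  stride 1/|dx|=1.0353 1/|dy|=3.8637
    cross x-line → (3,3), t=0.7868
    cross x-line → (4,3), t=1.8221
    cross y-line → (4,4), t=1.8546
    cross x-line → (5,4), t=2.8574
    cross x-line → (6,4), t=3.8926 (wall)
  → r_7 = 3.8926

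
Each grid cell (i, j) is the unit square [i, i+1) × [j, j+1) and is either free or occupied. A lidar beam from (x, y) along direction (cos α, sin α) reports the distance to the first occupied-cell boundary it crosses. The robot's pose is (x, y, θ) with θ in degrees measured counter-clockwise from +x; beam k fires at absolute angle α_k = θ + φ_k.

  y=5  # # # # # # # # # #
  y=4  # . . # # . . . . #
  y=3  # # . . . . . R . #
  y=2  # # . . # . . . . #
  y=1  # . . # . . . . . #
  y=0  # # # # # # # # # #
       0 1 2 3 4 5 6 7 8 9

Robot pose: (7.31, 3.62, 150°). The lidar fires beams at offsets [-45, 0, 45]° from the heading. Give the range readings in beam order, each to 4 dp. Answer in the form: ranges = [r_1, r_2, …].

beam 1: φ=-45°, α=105°
  d=(-0.2588,0.9659)  start (7,3)  tX=1.1977 tY=0.3934  stride 1/|dx|=3.8637 1/|dy|=1.0353
    cross y-line → (7,4), t=0.3934
    cross x-line → (6,4), t=1.1977
    cross y-line → (6,5), t=1.4287 (wall)
  → r_1 = 1.4287
beam 2: φ=0°, α=150°
  d=(-0.8660,0.5000)  start (7,3)  tX=0.3580 tY=0.7600  stride 1/|dx|=1.1547 1/|dy|=2.0000
    cross x-line → (6,3), t=0.3580
    cross y-line → (6,4), t=0.7600
    cross x-line → (5,4), t=1.5127
    cross x-line → (4,4), t=2.6674 (wall)
  → r_2 = 2.6674
beam 3: φ=45°, α=195°
  d=(-0.9659,-0.2588)  start (7,3)  tX=0.3209 tY=2.3955  stride 1/|dx|=1.0353 1/|dy|=3.8637
    cross x-line → (6,3), t=0.3209
    cross x-line → (5,3), t=1.3562
    cross x-line → (4,3), t=2.3915
    cross y-line → (4,2), t=2.3955 (wall)
  → r_3 = 2.3955

ranges = [1.4287, 2.6674, 2.3955]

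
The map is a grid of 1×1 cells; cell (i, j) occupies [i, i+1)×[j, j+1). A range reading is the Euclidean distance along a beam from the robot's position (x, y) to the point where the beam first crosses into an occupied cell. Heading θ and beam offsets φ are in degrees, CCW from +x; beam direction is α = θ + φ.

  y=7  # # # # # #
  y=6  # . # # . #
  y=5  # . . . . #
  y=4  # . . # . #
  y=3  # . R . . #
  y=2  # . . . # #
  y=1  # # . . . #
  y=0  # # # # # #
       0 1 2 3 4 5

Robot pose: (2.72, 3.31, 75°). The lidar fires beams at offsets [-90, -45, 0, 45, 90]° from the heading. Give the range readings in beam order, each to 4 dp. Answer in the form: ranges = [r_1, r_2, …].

beam 1: φ=-90°, α=345°
  direction (0.9659, -0.2588); cell (2,3); t to first gridline: x 0.2899, y 1.1977 (then +1.0353 / +3.8637)
    (3,3) via x @ 0.2899
    (3,2) via y @ 1.1977
    (4,2) via x @ 1.3252  # hit
  → r_1 = 1.3252
beam 2: φ=-45°, α=30°
  direction (0.8660, 0.5000); cell (2,3); t to first gridline: x 0.3233, y 1.3800 (then +1.1547 / +2.0000)
    (3,3) via x @ 0.3233
    (3,4) via y @ 1.3800  # hit
  → r_2 = 1.3800
beam 3: φ=0°, α=75°
  direction (0.2588, 0.9659); cell (2,3); t to first gridline: x 1.0818, y 0.7143 (then +3.8637 / +1.0353)
    (2,4) via y @ 0.7143
    (3,4) via x @ 1.0818  # hit
  → r_3 = 1.0818
beam 4: φ=45°, α=120°
  direction (-0.5000, 0.8660); cell (2,3); t to first gridline: x 1.4400, y 0.7967 (then +2.0000 / +1.1547)
    (2,4) via y @ 0.7967
    (1,4) via x @ 1.4400
    (1,5) via y @ 1.9514
    (1,6) via y @ 3.1061
    (0,6) via x @ 3.4400  # hit
  → r_4 = 3.4400
beam 5: φ=90°, α=165°
  direction (-0.9659, 0.2588); cell (2,3); t to first gridline: x 0.7454, y 2.6660 (then +1.0353 / +3.8637)
    (1,3) via x @ 0.7454
    (0,3) via x @ 1.7807  # hit
  → r_5 = 1.7807

ranges = [1.3252, 1.3800, 1.0818, 3.4400, 1.7807]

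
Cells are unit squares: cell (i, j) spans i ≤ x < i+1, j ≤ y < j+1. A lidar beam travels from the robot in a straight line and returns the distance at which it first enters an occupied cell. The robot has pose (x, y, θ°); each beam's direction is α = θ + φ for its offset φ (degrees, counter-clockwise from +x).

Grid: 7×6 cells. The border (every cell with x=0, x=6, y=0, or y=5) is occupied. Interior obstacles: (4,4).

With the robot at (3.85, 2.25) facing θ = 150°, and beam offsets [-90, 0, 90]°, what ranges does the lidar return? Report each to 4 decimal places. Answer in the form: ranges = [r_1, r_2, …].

ranges = [2.0207, 3.2909, 1.4434]

beam 1: φ=-90°, α=60°
  cosα=0.5000 sinα=0.8660 | (3,2) | tMaxX 0.3000 tMaxY 0.8660 | tΔX 2.0000 tΔY 1.1547
    t=0.3000 [x] (4,2)
    t=0.8660 [y] (4,3)
    t=2.0207 [y] (4,4) — stop
  → r_1 = 2.0207
beam 2: φ=0°, α=150°
  cosα=-0.8660 sinα=0.5000 | (3,2) | tMaxX 0.9815 tMaxY 1.5000 | tΔX 1.1547 tΔY 2.0000
    t=0.9815 [x] (2,2)
    t=1.5000 [y] (2,3)
    t=2.1362 [x] (1,3)
    t=3.2909 [x] (0,3) — stop
  → r_2 = 3.2909
beam 3: φ=90°, α=240°
  cosα=-0.5000 sinα=-0.8660 | (3,2) | tMaxX 1.7000 tMaxY 0.2887 | tΔX 2.0000 tΔY 1.1547
    t=0.2887 [y] (3,1)
    t=1.4434 [y] (3,0) — stop
  → r_3 = 1.4434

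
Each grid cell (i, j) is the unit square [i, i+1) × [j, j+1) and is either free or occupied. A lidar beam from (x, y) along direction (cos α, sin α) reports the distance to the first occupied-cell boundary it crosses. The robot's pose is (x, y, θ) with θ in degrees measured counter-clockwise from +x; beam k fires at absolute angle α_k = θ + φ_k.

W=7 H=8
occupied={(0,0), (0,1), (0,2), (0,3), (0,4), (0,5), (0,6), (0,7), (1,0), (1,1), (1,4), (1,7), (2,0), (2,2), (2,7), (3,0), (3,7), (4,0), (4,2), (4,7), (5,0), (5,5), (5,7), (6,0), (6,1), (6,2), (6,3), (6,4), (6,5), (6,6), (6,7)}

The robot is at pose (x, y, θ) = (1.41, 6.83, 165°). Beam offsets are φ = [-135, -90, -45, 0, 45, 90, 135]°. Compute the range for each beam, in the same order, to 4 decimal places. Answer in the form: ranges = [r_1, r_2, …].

ranges = [0.3400, 0.1760, 0.1963, 0.4245, 0.4734, 1.5841, 5.1800]

beam 1: φ=-135°, α=30°
  dir = (cos 30°, sin 30°) = (0.8660, 0.5000); from cell (1,6)
  next x-line at t=0.6813, next y-line at t=0.3400; Δt_x=1.1547, Δt_y=2.0000
    y: enter (1,7) at t=0.3400 ← occupied
  → r_1 = 0.3400
beam 2: φ=-90°, α=75°
  dir = (cos 75°, sin 75°) = (0.2588, 0.9659); from cell (1,6)
  next x-line at t=2.2796, next y-line at t=0.1760; Δt_x=3.8637, Δt_y=1.0353
    y: enter (1,7) at t=0.1760 ← occupied
  → r_2 = 0.1760
beam 3: φ=-45°, α=120°
  dir = (cos 120°, sin 120°) = (-0.5000, 0.8660); from cell (1,6)
  next x-line at t=0.8200, next y-line at t=0.1963; Δt_x=2.0000, Δt_y=1.1547
    y: enter (1,7) at t=0.1963 ← occupied
  → r_3 = 0.1963
beam 4: φ=0°, α=165°
  dir = (cos 165°, sin 165°) = (-0.9659, 0.2588); from cell (1,6)
  next x-line at t=0.4245, next y-line at t=0.6568; Δt_x=1.0353, Δt_y=3.8637
    x: enter (0,6) at t=0.4245 ← occupied
  → r_4 = 0.4245
beam 5: φ=45°, α=210°
  dir = (cos 210°, sin 210°) = (-0.8660, -0.5000); from cell (1,6)
  next x-line at t=0.4734, next y-line at t=1.6600; Δt_x=1.1547, Δt_y=2.0000
    x: enter (0,6) at t=0.4734 ← occupied
  → r_5 = 0.4734
beam 6: φ=90°, α=255°
  dir = (cos 255°, sin 255°) = (-0.2588, -0.9659); from cell (1,6)
  next x-line at t=1.5841, next y-line at t=0.8593; Δt_x=3.8637, Δt_y=1.0353
    y: enter (1,5) at t=0.8593
    x: enter (0,5) at t=1.5841 ← occupied
  → r_6 = 1.5841
beam 7: φ=135°, α=300°
  dir = (cos 300°, sin 300°) = (0.5000, -0.8660); from cell (1,6)
  next x-line at t=1.1800, next y-line at t=0.9584; Δt_x=2.0000, Δt_y=1.1547
    y: enter (1,5) at t=0.9584
    x: enter (2,5) at t=1.1800
    y: enter (2,4) at t=2.1131
    x: enter (3,4) at t=3.1800
    y: enter (3,3) at t=3.2678
    y: enter (3,2) at t=4.4225
    x: enter (4,2) at t=5.1800 ← occupied
  → r_7 = 5.1800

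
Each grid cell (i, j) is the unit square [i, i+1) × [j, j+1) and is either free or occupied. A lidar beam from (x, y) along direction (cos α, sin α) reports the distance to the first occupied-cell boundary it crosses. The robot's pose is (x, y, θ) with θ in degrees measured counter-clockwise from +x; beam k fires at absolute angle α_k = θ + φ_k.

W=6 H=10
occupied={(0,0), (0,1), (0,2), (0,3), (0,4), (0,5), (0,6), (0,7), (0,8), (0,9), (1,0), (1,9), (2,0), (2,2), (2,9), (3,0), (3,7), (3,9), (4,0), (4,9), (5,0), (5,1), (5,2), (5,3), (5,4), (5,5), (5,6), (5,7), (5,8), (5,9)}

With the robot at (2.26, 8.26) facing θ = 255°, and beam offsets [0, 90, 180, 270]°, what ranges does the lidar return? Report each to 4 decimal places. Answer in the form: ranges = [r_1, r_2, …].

beam 1: φ=0°, α=255°
  dir = (cos 255°, sin 255°) = (-0.2588, -0.9659); from cell (2,8)
  next x-line at t=1.0046, next y-line at t=0.2692; Δt_x=3.8637, Δt_y=1.0353
    y: enter (2,7) at t=0.2692
    x: enter (1,7) at t=1.0046
    y: enter (1,6) at t=1.3044
    y: enter (1,5) at t=2.3397
    y: enter (1,4) at t=3.3750
    y: enter (1,3) at t=4.4103
    x: enter (0,3) at t=4.8683 ← occupied
  → r_1 = 4.8683
beam 2: φ=90°, α=345°
  dir = (cos 345°, sin 345°) = (0.9659, -0.2588); from cell (2,8)
  next x-line at t=0.7661, next y-line at t=1.0046; Δt_x=1.0353, Δt_y=3.8637
    x: enter (3,8) at t=0.7661
    y: enter (3,7) at t=1.0046 ← occupied
  → r_2 = 1.0046
beam 3: φ=180°, α=75°
  dir = (cos 75°, sin 75°) = (0.2588, 0.9659); from cell (2,8)
  next x-line at t=2.8591, next y-line at t=0.7661; Δt_x=3.8637, Δt_y=1.0353
    y: enter (2,9) at t=0.7661 ← occupied
  → r_3 = 0.7661
beam 4: φ=270°, α=165°
  dir = (cos 165°, sin 165°) = (-0.9659, 0.2588); from cell (2,8)
  next x-line at t=0.2692, next y-line at t=2.8591; Δt_x=1.0353, Δt_y=3.8637
    x: enter (1,8) at t=0.2692
    x: enter (0,8) at t=1.3044 ← occupied
  → r_4 = 1.3044

ranges = [4.8683, 1.0046, 0.7661, 1.3044]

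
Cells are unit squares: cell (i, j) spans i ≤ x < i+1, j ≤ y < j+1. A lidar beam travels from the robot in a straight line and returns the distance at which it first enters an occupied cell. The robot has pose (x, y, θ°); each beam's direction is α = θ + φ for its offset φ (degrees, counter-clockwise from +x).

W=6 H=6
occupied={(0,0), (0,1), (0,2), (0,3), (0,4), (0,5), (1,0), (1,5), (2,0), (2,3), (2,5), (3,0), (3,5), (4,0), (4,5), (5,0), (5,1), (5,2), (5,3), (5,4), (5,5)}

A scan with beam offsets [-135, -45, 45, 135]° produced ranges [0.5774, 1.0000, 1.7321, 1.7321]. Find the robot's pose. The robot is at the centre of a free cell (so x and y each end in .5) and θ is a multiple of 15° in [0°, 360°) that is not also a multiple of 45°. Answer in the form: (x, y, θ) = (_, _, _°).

(x, y, θ) = (4.5, 2.5, 105°)

Candidates: 15 free-cell centres × 16 headings = 240 poses. Raycast each; keep the one whose scan matches to 4 dp.
  (2.5, 2.5, 30°): beam 1 = 1.5529 ≠ 0.5774 ✗
  (2.5, 2.5, 165°): beam 1 = 2.8868 ≠ 0.5774 ✗
  (2.5, 1.5, 120°): beam 1 = 1.9319 ≠ 0.5774 ✗
  (3.5, 4.5, 105°): beam 1 = 1.7321 ≠ 0.5774 ✗
  …
  (4.5, 2.5, 105°): r_1=0.5774, r_2=1.0000, r_3=1.7321, r_4=1.7321 — all match ✓
Only this pose fits every beam.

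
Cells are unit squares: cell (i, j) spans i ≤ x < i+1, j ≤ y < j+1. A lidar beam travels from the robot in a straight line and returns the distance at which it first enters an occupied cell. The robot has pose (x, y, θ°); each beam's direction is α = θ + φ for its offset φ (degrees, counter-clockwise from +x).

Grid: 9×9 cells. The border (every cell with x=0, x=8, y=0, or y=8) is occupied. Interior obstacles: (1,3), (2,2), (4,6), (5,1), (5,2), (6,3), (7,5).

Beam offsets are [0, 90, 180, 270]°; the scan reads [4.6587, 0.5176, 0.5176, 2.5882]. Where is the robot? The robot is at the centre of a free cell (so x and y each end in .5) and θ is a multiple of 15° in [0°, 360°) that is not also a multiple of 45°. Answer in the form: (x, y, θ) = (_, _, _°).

The pose lattice has 42·16 = 672 candidates. Test each by forward raycasting.
  (1.5, 5.5, 150°): beam 1 = 0.5774 ≠ 4.6587 ✗
  (6.5, 7.5, 255°): beam 2 = 1.5529 ≠ 0.5176 ✗
  (2.5, 7.5, 60°): beam 1 = 0.5774 ≠ 4.6587 ✗
  (2.5, 4.5, 165°): beam 1 = 1.5529 ≠ 4.6587 ✗
  …
  (2.5, 3.5, 75°): r_1=4.6587, r_2=0.5176, r_3=0.5176, r_4=2.5882 — all match ✓
Unique over the lattice → pose = (2.5, 3.5, 75°).

(x, y, θ) = (2.5, 3.5, 75°)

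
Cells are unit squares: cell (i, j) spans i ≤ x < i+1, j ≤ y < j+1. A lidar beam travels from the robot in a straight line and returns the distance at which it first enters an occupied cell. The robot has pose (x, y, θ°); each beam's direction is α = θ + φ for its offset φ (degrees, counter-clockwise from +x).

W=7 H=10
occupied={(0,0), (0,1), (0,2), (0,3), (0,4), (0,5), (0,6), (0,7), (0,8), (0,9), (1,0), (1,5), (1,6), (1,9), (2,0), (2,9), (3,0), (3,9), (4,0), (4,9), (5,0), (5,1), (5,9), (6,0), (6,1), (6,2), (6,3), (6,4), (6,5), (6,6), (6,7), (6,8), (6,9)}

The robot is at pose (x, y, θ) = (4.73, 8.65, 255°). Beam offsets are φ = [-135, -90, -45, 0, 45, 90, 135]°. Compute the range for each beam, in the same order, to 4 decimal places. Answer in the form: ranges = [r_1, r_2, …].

ranges = [0.4041, 1.3523, 3.3000, 7.9199, 2.5400, 1.3148, 0.7000]

beam 1: φ=-135°, α=120°
  direction (-0.5000, 0.8660); cell (4,8); t to first gridline: x 1.4600, y 0.4041 (then +2.0000 / +1.1547)
    (4,9) via y @ 0.4041  # hit
  → r_1 = 0.4041
beam 2: φ=-90°, α=165°
  direction (-0.9659, 0.2588); cell (4,8); t to first gridline: x 0.7558, y 1.3523 (then +1.0353 / +3.8637)
    (3,8) via x @ 0.7558
    (3,9) via y @ 1.3523  # hit
  → r_2 = 1.3523
beam 3: φ=-45°, α=210°
  direction (-0.8660, -0.5000); cell (4,8); t to first gridline: x 0.8429, y 1.3000 (then +1.1547 / +2.0000)
    (3,8) via x @ 0.8429
    (3,7) via y @ 1.3000
    (2,7) via x @ 1.9976
    (1,7) via x @ 3.1523
    (1,6) via y @ 3.3000  # hit
  → r_3 = 3.3000
beam 4: φ=0°, α=255°
  direction (-0.2588, -0.9659); cell (4,8); t to first gridline: x 2.8205, y 0.6729 (then +3.8637 / +1.0353)
    (4,7) via y @ 0.6729
    (4,6) via y @ 1.7082
    (4,5) via y @ 2.7435
    (3,5) via x @ 2.8205
    (3,4) via y @ 3.7788
    (3,3) via y @ 4.8140
    (3,2) via y @ 5.8493
    (2,2) via x @ 6.6842
    (2,1) via y @ 6.8846
    (2,0) via y @ 7.9199  # hit
  → r_4 = 7.9199
beam 5: φ=45°, α=300°
  direction (0.5000, -0.8660); cell (4,8); t to first gridline: x 0.5400, y 0.7506 (then +2.0000 / +1.1547)
    (5,8) via x @ 0.5400
    (5,7) via y @ 0.7506
    (5,6) via y @ 1.9053
    (6,6) via x @ 2.5400  # hit
  → r_5 = 2.5400
beam 6: φ=90°, α=345°
  direction (0.9659, -0.2588); cell (4,8); t to first gridline: x 0.2795, y 2.5114 (then +1.0353 / +3.8637)
    (5,8) via x @ 0.2795
    (6,8) via x @ 1.3148  # hit
  → r_6 = 1.3148
beam 7: φ=135°, α=30°
  direction (0.8660, 0.5000); cell (4,8); t to first gridline: x 0.3118, y 0.7000 (then +1.1547 / +2.0000)
    (5,8) via x @ 0.3118
    (5,9) via y @ 0.7000  # hit
  → r_7 = 0.7000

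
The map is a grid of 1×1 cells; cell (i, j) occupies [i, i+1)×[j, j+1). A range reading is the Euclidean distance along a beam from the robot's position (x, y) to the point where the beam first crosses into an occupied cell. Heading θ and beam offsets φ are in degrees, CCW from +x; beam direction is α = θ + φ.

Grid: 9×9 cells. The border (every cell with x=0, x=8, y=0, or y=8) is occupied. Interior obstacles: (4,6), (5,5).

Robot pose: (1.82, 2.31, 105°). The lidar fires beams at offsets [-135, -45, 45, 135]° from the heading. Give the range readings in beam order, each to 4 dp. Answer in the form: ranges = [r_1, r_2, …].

beam 1: φ=-135°, α=330°
  cosα=0.8660 sinα=-0.5000 | (1,2) | tMaxX 0.2078 tMaxY 0.6200 | tΔX 1.1547 tΔY 2.0000
    t=0.2078 [x] (2,2)
    t=0.6200 [y] (2,1)
    t=1.3625 [x] (3,1)
    t=2.5172 [x] (4,1)
    t=2.6200 [y] (4,0) — stop
  → r_1 = 2.6200
beam 2: φ=-45°, α=60°
  cosα=0.5000 sinα=0.8660 | (1,2) | tMaxX 0.3600 tMaxY 0.7967 | tΔX 2.0000 tΔY 1.1547
    t=0.3600 [x] (2,2)
    t=0.7967 [y] (2,3)
    t=1.9514 [y] (2,4)
    t=2.3600 [x] (3,4)
    t=3.1061 [y] (3,5)
    t=4.2608 [y] (3,6)
    t=4.3600 [x] (4,6) — stop
  → r_2 = 4.3600
beam 3: φ=45°, α=150°
  cosα=-0.8660 sinα=0.5000 | (1,2) | tMaxX 0.9469 tMaxY 1.3800 | tΔX 1.1547 tΔY 2.0000
    t=0.9469 [x] (0,2) — stop
  → r_3 = 0.9469
beam 4: φ=135°, α=240°
  cosα=-0.5000 sinα=-0.8660 | (1,2) | tMaxX 1.6400 tMaxY 0.3580 | tΔX 2.0000 tΔY 1.1547
    t=0.3580 [y] (1,1)
    t=1.5127 [y] (1,0) — stop
  → r_4 = 1.5127

ranges = [2.6200, 4.3600, 0.9469, 1.5127]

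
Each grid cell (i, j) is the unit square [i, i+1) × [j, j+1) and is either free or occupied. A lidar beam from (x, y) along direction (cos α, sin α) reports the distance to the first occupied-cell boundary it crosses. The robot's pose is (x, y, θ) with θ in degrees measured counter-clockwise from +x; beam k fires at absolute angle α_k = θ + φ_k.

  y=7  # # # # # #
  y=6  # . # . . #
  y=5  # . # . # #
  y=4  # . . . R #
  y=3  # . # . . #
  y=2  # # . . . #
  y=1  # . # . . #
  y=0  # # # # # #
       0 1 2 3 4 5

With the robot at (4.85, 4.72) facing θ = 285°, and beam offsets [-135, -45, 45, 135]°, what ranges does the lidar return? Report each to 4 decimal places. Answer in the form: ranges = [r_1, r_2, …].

beam 1: φ=-135°, α=150°
  cosα=-0.8660 sinα=0.5000 | (4,4) | tMaxX 0.9815 tMaxY 0.5600 | tΔX 1.1547 tΔY 2.0000
    t=0.5600 [y] (4,5) — stop
  → r_1 = 0.5600
beam 2: φ=-45°, α=240°
  cosα=-0.5000 sinα=-0.8660 | (4,4) | tMaxX 1.7000 tMaxY 0.8314 | tΔX 2.0000 tΔY 1.1547
    t=0.8314 [y] (4,3)
    t=1.7000 [x] (3,3)
    t=1.9861 [y] (3,2)
    t=3.1408 [y] (3,1)
    t=3.7000 [x] (2,1) — stop
  → r_2 = 3.7000
beam 3: φ=45°, α=330°
  cosα=0.8660 sinα=-0.5000 | (4,4) | tMaxX 0.1732 tMaxY 1.4400 | tΔX 1.1547 tΔY 2.0000
    t=0.1732 [x] (5,4) — stop
  → r_3 = 0.1732
beam 4: φ=135°, α=60°
  cosα=0.5000 sinα=0.8660 | (4,4) | tMaxX 0.3000 tMaxY 0.3233 | tΔX 2.0000 tΔY 1.1547
    t=0.3000 [x] (5,4) — stop
  → r_4 = 0.3000

ranges = [0.5600, 3.7000, 0.1732, 0.3000]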